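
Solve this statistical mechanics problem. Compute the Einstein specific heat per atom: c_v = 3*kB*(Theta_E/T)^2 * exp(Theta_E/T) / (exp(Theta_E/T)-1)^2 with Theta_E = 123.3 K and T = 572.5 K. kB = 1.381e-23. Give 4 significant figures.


Step 1: x = Theta_E/T = 123.3/572.5 = 0.2154
Step 2: x^2 = 0.04638
Step 3: exp(x) = 1.24
Step 4: c_v = 3*1.381e-23*0.04638*1.24/(1.24-1)^2 = 4.127e-23

4.127e-23


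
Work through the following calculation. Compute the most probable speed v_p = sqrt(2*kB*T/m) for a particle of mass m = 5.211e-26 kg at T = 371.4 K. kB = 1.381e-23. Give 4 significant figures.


Step 1: Numerator = 2*kB*T = 2*1.381e-23*371.4 = 1.026e-20
Step 2: Ratio = 1.026e-20 / 5.211e-26 = 1.969e+05
Step 3: v_p = sqrt(1.969e+05) = 443.7 m/s

443.7


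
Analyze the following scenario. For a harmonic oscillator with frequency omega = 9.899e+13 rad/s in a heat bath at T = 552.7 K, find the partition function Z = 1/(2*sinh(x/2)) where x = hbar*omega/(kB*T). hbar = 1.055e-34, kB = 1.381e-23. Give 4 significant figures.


Step 1: Compute x = hbar*omega/(kB*T) = 1.055e-34*9.899e+13/(1.381e-23*552.7) = 1.368
Step 2: x/2 = 0.6841
Step 3: sinh(x/2) = 0.7387
Step 4: Z = 1/(2*0.7387) = 0.6768

0.6768


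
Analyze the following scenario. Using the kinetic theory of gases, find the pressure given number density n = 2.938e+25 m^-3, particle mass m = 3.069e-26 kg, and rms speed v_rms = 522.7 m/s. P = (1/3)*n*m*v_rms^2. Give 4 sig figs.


Step 1: v_rms^2 = 522.7^2 = 2.732e+05
Step 2: n*m = 2.938e+25*3.069e-26 = 0.9017
Step 3: P = (1/3)*0.9017*2.732e+05 = 8.212e+04 Pa

8.212e+04


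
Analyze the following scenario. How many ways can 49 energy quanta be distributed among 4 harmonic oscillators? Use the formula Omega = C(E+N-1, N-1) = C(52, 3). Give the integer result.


Step 1: Use binomial coefficient C(52, 3)
Step 2: Numerator = 52! / 49!
Step 3: Denominator = 3!
Step 4: Omega = 22100

22100


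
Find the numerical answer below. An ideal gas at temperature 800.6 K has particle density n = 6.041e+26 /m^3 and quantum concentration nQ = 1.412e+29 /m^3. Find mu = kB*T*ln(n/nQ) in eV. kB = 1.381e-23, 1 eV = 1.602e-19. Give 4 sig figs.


Step 1: n/nQ = 6.041e+26/1.412e+29 = 0.004278
Step 2: ln(n/nQ) = -5.454
Step 3: mu = kB*T*ln(n/nQ) = 1.106e-20*-5.454 = -6.03e-20 J
Step 4: Convert to eV: -6.03e-20/1.602e-19 = -0.3764 eV

-0.3764


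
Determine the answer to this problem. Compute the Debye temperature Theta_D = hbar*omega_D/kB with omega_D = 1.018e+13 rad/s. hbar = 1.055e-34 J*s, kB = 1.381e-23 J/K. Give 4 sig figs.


Step 1: hbar*omega_D = 1.055e-34 * 1.018e+13 = 1.074e-21 J
Step 2: Theta_D = 1.074e-21 / 1.381e-23
Step 3: Theta_D = 77.77 K

77.77


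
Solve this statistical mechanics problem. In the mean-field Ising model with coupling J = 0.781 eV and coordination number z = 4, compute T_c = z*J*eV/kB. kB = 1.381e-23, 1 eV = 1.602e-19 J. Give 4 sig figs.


Step 1: z*J = 4*0.781 = 3.124 eV
Step 2: Convert to Joules: 3.124*1.602e-19 = 5.005e-19 J
Step 3: T_c = 5.005e-19 / 1.381e-23 = 3.624e+04 K

3.624e+04


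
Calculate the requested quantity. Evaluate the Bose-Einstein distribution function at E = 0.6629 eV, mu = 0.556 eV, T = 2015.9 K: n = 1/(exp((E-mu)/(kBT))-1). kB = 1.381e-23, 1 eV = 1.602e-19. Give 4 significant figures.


Step 1: (E - mu) = 0.1069 eV
Step 2: x = (E-mu)*eV/(kB*T) = 0.1069*1.602e-19/(1.381e-23*2015.9) = 0.6151
Step 3: exp(x) = 1.85
Step 4: n = 1/(exp(x)-1) = 1.177

1.177


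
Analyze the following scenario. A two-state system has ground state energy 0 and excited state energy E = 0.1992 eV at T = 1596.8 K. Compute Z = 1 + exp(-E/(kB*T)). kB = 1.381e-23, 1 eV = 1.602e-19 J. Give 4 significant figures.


Step 1: Compute beta*E = E*eV/(kB*T) = 0.1992*1.602e-19/(1.381e-23*1596.8) = 1.447
Step 2: exp(-beta*E) = exp(-1.447) = 0.2352
Step 3: Z = 1 + 0.2352 = 1.235

1.235


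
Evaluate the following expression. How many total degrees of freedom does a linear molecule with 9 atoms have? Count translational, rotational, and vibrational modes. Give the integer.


Step 1: Translational DOF = 3
Step 2: Rotational DOF (linear) = 2
Step 3: Vibrational DOF = 3*9 - 5 = 22
Step 4: Total = 3 + 2 + 22 = 27

27


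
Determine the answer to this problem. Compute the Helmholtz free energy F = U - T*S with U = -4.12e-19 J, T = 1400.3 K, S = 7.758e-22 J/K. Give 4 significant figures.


Step 1: T*S = 1400.3 * 7.758e-22 = 1.086e-18 J
Step 2: F = U - T*S = -4.12e-19 - 1.086e-18
Step 3: F = -1.498e-18 J

-1.498e-18


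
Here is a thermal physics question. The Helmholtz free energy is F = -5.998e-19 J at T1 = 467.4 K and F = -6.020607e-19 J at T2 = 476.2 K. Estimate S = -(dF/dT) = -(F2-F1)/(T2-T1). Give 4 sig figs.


Step 1: dF = F2 - F1 = -6.020607e-19 - (-5.998e-19) = -2.2607e-21 J
Step 2: dT = T2 - T1 = 476.2 - 467.4 = 8.8 K
Step 3: S = -dF/dT = -(-2.2607e-21)/8.8 = 2.569e-22 J/K

2.569e-22


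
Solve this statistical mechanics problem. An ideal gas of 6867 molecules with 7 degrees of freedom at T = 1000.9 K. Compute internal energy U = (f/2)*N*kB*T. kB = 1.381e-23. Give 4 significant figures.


Step 1: f/2 = 7/2 = 3.5
Step 2: N*kB*T = 6867*1.381e-23*1000.9 = 9.492e-17
Step 3: U = 3.5 * 9.492e-17 = 3.322e-16 J

3.322e-16


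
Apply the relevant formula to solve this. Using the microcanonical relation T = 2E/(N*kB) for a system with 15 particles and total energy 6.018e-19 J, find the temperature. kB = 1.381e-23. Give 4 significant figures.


Step 1: Numerator = 2*E = 2*6.018e-19 = 1.204e-18 J
Step 2: Denominator = N*kB = 15*1.381e-23 = 2.071e-22
Step 3: T = 1.204e-18 / 2.071e-22 = 5810 K

5810


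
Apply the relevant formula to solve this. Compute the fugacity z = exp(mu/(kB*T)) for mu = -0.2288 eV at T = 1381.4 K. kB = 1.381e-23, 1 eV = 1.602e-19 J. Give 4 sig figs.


Step 1: Convert mu to Joules: -0.2288*1.602e-19 = -3.665e-20 J
Step 2: kB*T = 1.381e-23*1381.4 = 1.908e-20 J
Step 3: mu/(kB*T) = -1.921
Step 4: z = exp(-1.921) = 0.1464

0.1464


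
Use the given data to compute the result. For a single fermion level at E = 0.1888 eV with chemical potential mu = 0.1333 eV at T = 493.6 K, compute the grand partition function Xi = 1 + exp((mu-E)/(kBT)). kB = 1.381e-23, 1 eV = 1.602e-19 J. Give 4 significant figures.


Step 1: (mu - E) = 0.1333 - 0.1888 = -0.0555 eV
Step 2: x = (mu-E)*eV/(kB*T) = -0.0555*1.602e-19/(1.381e-23*493.6) = -1.304
Step 3: exp(x) = 0.2714
Step 4: Xi = 1 + 0.2714 = 1.271

1.271


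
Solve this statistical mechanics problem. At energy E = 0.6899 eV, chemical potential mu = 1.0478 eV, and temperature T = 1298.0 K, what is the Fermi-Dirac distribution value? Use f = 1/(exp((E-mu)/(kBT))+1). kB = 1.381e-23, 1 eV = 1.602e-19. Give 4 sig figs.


Step 1: (E - mu) = 0.6899 - 1.0478 = -0.3579 eV
Step 2: Convert: (E-mu)*eV = -5.734e-20 J
Step 3: x = (E-mu)*eV/(kB*T) = -3.199
Step 4: f = 1/(exp(-3.199)+1) = 0.9608

0.9608


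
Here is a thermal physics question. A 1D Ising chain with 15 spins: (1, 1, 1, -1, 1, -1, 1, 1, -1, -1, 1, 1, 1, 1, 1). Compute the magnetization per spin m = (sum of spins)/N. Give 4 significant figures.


Step 1: Count up spins (+1): 11, down spins (-1): 4
Step 2: Total magnetization M = 11 - 4 = 7
Step 3: m = M/N = 7/15 = 0.4667

0.4667


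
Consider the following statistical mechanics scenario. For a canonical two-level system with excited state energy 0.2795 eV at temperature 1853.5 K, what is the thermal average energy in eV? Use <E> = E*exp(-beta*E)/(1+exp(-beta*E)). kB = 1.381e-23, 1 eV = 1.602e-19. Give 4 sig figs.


Step 1: beta*E = 0.2795*1.602e-19/(1.381e-23*1853.5) = 1.749
Step 2: exp(-beta*E) = 0.1739
Step 3: <E> = 0.2795*0.1739/(1+0.1739) = 0.0414 eV

0.0414


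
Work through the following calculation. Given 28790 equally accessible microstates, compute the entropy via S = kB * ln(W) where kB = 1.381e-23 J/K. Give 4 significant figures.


Step 1: ln(W) = ln(28790) = 10.27
Step 2: S = kB * ln(W) = 1.381e-23 * 10.27
Step 3: S = 1.418e-22 J/K

1.418e-22


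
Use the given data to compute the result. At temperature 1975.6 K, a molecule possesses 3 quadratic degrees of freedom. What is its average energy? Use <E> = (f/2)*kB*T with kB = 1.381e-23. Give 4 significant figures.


Step 1: f/2 = 3/2 = 1.5
Step 2: kB*T = 1.381e-23 * 1975.6 = 2.728e-20
Step 3: <E> = 1.5 * 2.728e-20 = 4.092e-20 J

4.092e-20


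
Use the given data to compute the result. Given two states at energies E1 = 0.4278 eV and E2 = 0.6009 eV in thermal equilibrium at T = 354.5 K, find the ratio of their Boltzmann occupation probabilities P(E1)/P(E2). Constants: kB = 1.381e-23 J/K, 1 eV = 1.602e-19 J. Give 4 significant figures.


Step 1: Compute energy difference dE = E1 - E2 = 0.4278 - 0.6009 = -0.1731 eV
Step 2: Convert to Joules: dE_J = -0.1731 * 1.602e-19 = -2.773e-20 J
Step 3: Compute exponent = -dE_J / (kB * T) = -(-2.773e-20) / (1.381e-23 * 354.5) = 5.664
Step 4: P(E1)/P(E2) = exp(5.664) = 288.4

288.4


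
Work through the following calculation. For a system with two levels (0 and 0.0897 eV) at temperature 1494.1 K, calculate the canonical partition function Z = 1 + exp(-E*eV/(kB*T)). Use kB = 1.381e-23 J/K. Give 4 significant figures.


Step 1: Compute beta*E = E*eV/(kB*T) = 0.0897*1.602e-19/(1.381e-23*1494.1) = 0.6964
Step 2: exp(-beta*E) = exp(-0.6964) = 0.4984
Step 3: Z = 1 + 0.4984 = 1.498

1.498


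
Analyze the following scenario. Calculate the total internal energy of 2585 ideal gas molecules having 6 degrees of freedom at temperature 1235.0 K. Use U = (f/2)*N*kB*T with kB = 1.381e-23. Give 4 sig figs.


Step 1: f/2 = 6/2 = 3.0
Step 2: N*kB*T = 2585*1.381e-23*1235.0 = 4.409e-17
Step 3: U = 3.0 * 4.409e-17 = 1.323e-16 J

1.323e-16


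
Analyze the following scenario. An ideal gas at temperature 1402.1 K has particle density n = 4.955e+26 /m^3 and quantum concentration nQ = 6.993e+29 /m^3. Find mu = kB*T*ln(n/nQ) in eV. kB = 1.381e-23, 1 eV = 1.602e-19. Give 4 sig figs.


Step 1: n/nQ = 4.955e+26/6.993e+29 = 0.0007086
Step 2: ln(n/nQ) = -7.252
Step 3: mu = kB*T*ln(n/nQ) = 1.936e-20*-7.252 = -1.404e-19 J
Step 4: Convert to eV: -1.404e-19/1.602e-19 = -0.8766 eV

-0.8766


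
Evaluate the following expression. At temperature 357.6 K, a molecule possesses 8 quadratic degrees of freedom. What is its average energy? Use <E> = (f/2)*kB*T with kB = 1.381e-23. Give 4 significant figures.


Step 1: f/2 = 8/2 = 4
Step 2: kB*T = 1.381e-23 * 357.6 = 4.938e-21
Step 3: <E> = 4 * 4.938e-21 = 1.975e-20 J

1.975e-20


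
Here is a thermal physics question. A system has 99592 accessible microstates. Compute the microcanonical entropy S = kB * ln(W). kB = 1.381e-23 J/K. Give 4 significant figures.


Step 1: ln(W) = ln(99592) = 11.51
Step 2: S = kB * ln(W) = 1.381e-23 * 11.51
Step 3: S = 1.589e-22 J/K

1.589e-22


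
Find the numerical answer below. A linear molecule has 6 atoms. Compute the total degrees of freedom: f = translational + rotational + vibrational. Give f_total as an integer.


Step 1: Translational DOF = 3
Step 2: Rotational DOF (linear) = 2
Step 3: Vibrational DOF = 3*6 - 5 = 13
Step 4: Total = 3 + 2 + 13 = 18

18


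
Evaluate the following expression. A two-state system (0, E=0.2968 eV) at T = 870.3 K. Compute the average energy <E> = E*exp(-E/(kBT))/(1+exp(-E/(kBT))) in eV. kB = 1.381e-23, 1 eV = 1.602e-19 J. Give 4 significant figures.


Step 1: beta*E = 0.2968*1.602e-19/(1.381e-23*870.3) = 3.956
Step 2: exp(-beta*E) = 0.01914
Step 3: <E> = 0.2968*0.01914/(1+0.01914) = 0.005574 eV

0.005574


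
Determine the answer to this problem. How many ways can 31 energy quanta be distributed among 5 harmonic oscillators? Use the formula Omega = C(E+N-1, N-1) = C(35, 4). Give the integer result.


Step 1: Use binomial coefficient C(35, 4)
Step 2: Numerator = 35! / 31!
Step 3: Denominator = 4!
Step 4: Omega = 52360

52360


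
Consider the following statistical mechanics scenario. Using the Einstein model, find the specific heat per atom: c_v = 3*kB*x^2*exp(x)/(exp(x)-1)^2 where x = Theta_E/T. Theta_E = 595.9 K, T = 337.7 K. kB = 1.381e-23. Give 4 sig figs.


Step 1: x = Theta_E/T = 595.9/337.7 = 1.765
Step 2: x^2 = 3.114
Step 3: exp(x) = 5.839
Step 4: c_v = 3*1.381e-23*3.114*5.839/(5.839-1)^2 = 3.217e-23

3.217e-23


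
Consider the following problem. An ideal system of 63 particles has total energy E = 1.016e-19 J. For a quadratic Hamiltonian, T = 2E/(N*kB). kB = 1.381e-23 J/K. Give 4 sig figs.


Step 1: Numerator = 2*E = 2*1.016e-19 = 2.032e-19 J
Step 2: Denominator = N*kB = 63*1.381e-23 = 8.7e-22
Step 3: T = 2.032e-19 / 8.7e-22 = 233.6 K

233.6


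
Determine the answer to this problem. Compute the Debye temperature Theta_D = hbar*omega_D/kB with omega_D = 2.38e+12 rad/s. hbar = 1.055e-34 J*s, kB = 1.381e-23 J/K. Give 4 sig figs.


Step 1: hbar*omega_D = 1.055e-34 * 2.38e+12 = 2.511e-22 J
Step 2: Theta_D = 2.511e-22 / 1.381e-23
Step 3: Theta_D = 18.18 K

18.18


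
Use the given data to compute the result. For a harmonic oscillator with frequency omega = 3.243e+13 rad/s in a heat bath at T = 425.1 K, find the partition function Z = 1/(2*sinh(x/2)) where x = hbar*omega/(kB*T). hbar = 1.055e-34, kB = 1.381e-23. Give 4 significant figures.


Step 1: Compute x = hbar*omega/(kB*T) = 1.055e-34*3.243e+13/(1.381e-23*425.1) = 0.5828
Step 2: x/2 = 0.2914
Step 3: sinh(x/2) = 0.2955
Step 4: Z = 1/(2*0.2955) = 1.692

1.692


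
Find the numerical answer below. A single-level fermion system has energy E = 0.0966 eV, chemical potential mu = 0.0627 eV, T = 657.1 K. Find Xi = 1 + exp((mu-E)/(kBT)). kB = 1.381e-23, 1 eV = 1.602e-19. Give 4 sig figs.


Step 1: (mu - E) = 0.0627 - 0.0966 = -0.0339 eV
Step 2: x = (mu-E)*eV/(kB*T) = -0.0339*1.602e-19/(1.381e-23*657.1) = -0.5985
Step 3: exp(x) = 0.5497
Step 4: Xi = 1 + 0.5497 = 1.55

1.55


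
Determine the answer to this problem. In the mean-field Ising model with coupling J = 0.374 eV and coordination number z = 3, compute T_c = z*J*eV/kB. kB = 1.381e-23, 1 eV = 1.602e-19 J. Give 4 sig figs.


Step 1: z*J = 3*0.374 = 1.122 eV
Step 2: Convert to Joules: 1.122*1.602e-19 = 1.797e-19 J
Step 3: T_c = 1.797e-19 / 1.381e-23 = 1.302e+04 K

1.302e+04


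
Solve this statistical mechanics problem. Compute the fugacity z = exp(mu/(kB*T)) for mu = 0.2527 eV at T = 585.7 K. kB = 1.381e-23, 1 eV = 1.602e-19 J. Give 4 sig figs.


Step 1: Convert mu to Joules: 0.2527*1.602e-19 = 4.048e-20 J
Step 2: kB*T = 1.381e-23*585.7 = 8.089e-21 J
Step 3: mu/(kB*T) = 5.005
Step 4: z = exp(5.005) = 149.1

149.1


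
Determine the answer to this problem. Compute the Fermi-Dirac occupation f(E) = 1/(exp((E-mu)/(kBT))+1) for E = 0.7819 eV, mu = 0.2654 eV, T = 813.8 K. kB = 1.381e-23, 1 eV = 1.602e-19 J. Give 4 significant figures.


Step 1: (E - mu) = 0.7819 - 0.2654 = 0.5165 eV
Step 2: Convert: (E-mu)*eV = 8.274e-20 J
Step 3: x = (E-mu)*eV/(kB*T) = 7.362
Step 4: f = 1/(exp(7.362)+1) = 0.0006342

0.0006342


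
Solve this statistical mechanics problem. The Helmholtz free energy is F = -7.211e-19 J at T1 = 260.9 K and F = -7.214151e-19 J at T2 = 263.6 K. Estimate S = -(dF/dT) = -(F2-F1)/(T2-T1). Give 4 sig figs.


Step 1: dF = F2 - F1 = -7.214151e-19 - (-7.211e-19) = -3.151e-22 J
Step 2: dT = T2 - T1 = 263.6 - 260.9 = 2.7 K
Step 3: S = -dF/dT = -(-3.151e-22)/2.7 = 1.167e-22 J/K

1.167e-22


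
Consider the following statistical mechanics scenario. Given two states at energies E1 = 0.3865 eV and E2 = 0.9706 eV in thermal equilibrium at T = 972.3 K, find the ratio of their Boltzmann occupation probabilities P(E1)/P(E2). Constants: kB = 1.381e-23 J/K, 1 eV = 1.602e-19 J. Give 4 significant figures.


Step 1: Compute energy difference dE = E1 - E2 = 0.3865 - 0.9706 = -0.5841 eV
Step 2: Convert to Joules: dE_J = -0.5841 * 1.602e-19 = -9.357e-20 J
Step 3: Compute exponent = -dE_J / (kB * T) = -(-9.357e-20) / (1.381e-23 * 972.3) = 6.969
Step 4: P(E1)/P(E2) = exp(6.969) = 1063

1063


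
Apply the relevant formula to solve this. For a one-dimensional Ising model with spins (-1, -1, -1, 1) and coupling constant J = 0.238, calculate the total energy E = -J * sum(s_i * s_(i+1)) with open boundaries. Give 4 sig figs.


Step 1: Nearest-neighbor products: 1, 1, -1
Step 2: Sum of products = 1
Step 3: E = -0.238 * 1 = -0.238

-0.238


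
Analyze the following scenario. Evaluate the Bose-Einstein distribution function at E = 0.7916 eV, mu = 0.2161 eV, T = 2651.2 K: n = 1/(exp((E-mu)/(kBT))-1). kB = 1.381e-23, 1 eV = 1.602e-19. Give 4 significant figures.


Step 1: (E - mu) = 0.5755 eV
Step 2: x = (E-mu)*eV/(kB*T) = 0.5755*1.602e-19/(1.381e-23*2651.2) = 2.518
Step 3: exp(x) = 12.4
Step 4: n = 1/(exp(x)-1) = 0.08768

0.08768


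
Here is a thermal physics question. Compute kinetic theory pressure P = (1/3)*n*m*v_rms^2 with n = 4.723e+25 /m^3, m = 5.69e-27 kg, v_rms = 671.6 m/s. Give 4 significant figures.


Step 1: v_rms^2 = 671.6^2 = 4.51e+05
Step 2: n*m = 4.723e+25*5.69e-27 = 0.2687
Step 3: P = (1/3)*0.2687*4.51e+05 = 4.04e+04 Pa

4.04e+04


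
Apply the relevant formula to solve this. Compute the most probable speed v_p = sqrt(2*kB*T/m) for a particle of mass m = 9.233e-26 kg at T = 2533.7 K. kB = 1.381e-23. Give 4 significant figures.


Step 1: Numerator = 2*kB*T = 2*1.381e-23*2533.7 = 6.998e-20
Step 2: Ratio = 6.998e-20 / 9.233e-26 = 7.579e+05
Step 3: v_p = sqrt(7.579e+05) = 870.6 m/s

870.6


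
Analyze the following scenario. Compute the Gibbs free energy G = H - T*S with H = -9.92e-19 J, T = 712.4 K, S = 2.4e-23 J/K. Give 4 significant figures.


Step 1: T*S = 712.4 * 2.4e-23 = 1.71e-20 J
Step 2: G = H - T*S = -9.92e-19 - 1.71e-20
Step 3: G = -1.009e-18 J

-1.009e-18


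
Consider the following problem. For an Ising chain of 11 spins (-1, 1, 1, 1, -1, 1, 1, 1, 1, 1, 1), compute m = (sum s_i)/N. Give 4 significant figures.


Step 1: Count up spins (+1): 9, down spins (-1): 2
Step 2: Total magnetization M = 9 - 2 = 7
Step 3: m = M/N = 7/11 = 0.6364

0.6364


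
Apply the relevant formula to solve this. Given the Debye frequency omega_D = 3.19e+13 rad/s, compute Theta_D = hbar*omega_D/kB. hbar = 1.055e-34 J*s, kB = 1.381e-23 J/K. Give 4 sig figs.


Step 1: hbar*omega_D = 1.055e-34 * 3.19e+13 = 3.365e-21 J
Step 2: Theta_D = 3.365e-21 / 1.381e-23
Step 3: Theta_D = 243.7 K

243.7


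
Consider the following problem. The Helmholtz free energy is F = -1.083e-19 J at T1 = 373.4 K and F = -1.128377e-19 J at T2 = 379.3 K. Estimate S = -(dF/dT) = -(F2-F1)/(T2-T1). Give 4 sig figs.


Step 1: dF = F2 - F1 = -1.128377e-19 - (-1.083e-19) = -4.5377e-21 J
Step 2: dT = T2 - T1 = 379.3 - 373.4 = 5.9 K
Step 3: S = -dF/dT = -(-4.5377e-21)/5.9 = 7.691e-22 J/K

7.691e-22


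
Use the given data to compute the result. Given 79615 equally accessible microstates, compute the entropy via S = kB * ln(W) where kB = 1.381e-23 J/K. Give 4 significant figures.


Step 1: ln(W) = ln(79615) = 11.28
Step 2: S = kB * ln(W) = 1.381e-23 * 11.28
Step 3: S = 1.558e-22 J/K

1.558e-22


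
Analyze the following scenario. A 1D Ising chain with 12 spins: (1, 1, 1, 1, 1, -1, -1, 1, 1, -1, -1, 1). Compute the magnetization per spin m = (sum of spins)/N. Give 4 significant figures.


Step 1: Count up spins (+1): 8, down spins (-1): 4
Step 2: Total magnetization M = 8 - 4 = 4
Step 3: m = M/N = 4/12 = 0.3333

0.3333


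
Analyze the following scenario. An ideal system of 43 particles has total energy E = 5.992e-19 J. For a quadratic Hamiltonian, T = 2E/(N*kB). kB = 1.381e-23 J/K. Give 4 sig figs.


Step 1: Numerator = 2*E = 2*5.992e-19 = 1.198e-18 J
Step 2: Denominator = N*kB = 43*1.381e-23 = 5.938e-22
Step 3: T = 1.198e-18 / 5.938e-22 = 2018 K

2018


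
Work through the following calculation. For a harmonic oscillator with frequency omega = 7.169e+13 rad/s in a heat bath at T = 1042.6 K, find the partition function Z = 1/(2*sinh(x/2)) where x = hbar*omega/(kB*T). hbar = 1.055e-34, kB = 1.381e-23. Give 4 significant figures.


Step 1: Compute x = hbar*omega/(kB*T) = 1.055e-34*7.169e+13/(1.381e-23*1042.6) = 0.5253
Step 2: x/2 = 0.2626
Step 3: sinh(x/2) = 0.2657
Step 4: Z = 1/(2*0.2657) = 1.882

1.882


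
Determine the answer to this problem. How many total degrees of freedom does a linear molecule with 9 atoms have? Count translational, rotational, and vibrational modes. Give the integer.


Step 1: Translational DOF = 3
Step 2: Rotational DOF (linear) = 2
Step 3: Vibrational DOF = 3*9 - 5 = 22
Step 4: Total = 3 + 2 + 22 = 27

27


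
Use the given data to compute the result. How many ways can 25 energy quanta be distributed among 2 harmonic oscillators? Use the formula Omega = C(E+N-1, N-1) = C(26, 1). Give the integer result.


Step 1: Use binomial coefficient C(26, 1)
Step 2: Numerator = 26! / 25!
Step 3: Denominator = 1!
Step 4: Omega = 26

26


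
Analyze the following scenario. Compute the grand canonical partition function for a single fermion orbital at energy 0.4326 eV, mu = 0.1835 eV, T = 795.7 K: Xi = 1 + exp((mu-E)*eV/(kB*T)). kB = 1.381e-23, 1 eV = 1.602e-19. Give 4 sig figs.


Step 1: (mu - E) = 0.1835 - 0.4326 = -0.2491 eV
Step 2: x = (mu-E)*eV/(kB*T) = -0.2491*1.602e-19/(1.381e-23*795.7) = -3.632
Step 3: exp(x) = 0.02647
Step 4: Xi = 1 + 0.02647 = 1.026

1.026


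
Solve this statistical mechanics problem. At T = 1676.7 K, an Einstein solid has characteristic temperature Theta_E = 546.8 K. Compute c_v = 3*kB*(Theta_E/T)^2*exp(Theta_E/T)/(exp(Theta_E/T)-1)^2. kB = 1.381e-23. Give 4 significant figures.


Step 1: x = Theta_E/T = 546.8/1676.7 = 0.3261
Step 2: x^2 = 0.1064
Step 3: exp(x) = 1.386
Step 4: c_v = 3*1.381e-23*0.1064*1.386/(1.386-1)^2 = 4.106e-23

4.106e-23


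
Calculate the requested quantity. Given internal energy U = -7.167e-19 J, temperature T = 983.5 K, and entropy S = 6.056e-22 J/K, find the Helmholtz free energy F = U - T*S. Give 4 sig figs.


Step 1: T*S = 983.5 * 6.056e-22 = 5.956e-19 J
Step 2: F = U - T*S = -7.167e-19 - 5.956e-19
Step 3: F = -1.312e-18 J

-1.312e-18


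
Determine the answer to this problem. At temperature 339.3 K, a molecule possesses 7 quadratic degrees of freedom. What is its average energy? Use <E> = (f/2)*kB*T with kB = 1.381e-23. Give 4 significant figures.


Step 1: f/2 = 7/2 = 3.5
Step 2: kB*T = 1.381e-23 * 339.3 = 4.686e-21
Step 3: <E> = 3.5 * 4.686e-21 = 1.64e-20 J

1.64e-20


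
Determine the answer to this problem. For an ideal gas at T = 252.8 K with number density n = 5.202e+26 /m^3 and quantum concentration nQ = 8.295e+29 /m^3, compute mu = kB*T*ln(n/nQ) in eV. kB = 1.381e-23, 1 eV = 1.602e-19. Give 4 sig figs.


Step 1: n/nQ = 5.202e+26/8.295e+29 = 0.0006271
Step 2: ln(n/nQ) = -7.374
Step 3: mu = kB*T*ln(n/nQ) = 3.491e-21*-7.374 = -2.575e-20 J
Step 4: Convert to eV: -2.575e-20/1.602e-19 = -0.1607 eV

-0.1607


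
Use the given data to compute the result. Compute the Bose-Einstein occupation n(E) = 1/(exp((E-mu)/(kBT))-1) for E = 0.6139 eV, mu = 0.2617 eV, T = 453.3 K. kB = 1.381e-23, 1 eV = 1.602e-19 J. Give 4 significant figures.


Step 1: (E - mu) = 0.3522 eV
Step 2: x = (E-mu)*eV/(kB*T) = 0.3522*1.602e-19/(1.381e-23*453.3) = 9.013
Step 3: exp(x) = 8210
Step 4: n = 1/(exp(x)-1) = 0.0001218

0.0001218


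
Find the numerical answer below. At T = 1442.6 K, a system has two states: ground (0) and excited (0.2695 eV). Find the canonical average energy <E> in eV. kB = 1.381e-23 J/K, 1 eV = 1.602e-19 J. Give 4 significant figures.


Step 1: beta*E = 0.2695*1.602e-19/(1.381e-23*1442.6) = 2.167
Step 2: exp(-beta*E) = 0.1145
Step 3: <E> = 0.2695*0.1145/(1+0.1145) = 0.02769 eV

0.02769


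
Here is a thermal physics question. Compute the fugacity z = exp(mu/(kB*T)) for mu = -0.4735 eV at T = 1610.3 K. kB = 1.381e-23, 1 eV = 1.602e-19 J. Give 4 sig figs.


Step 1: Convert mu to Joules: -0.4735*1.602e-19 = -7.585e-20 J
Step 2: kB*T = 1.381e-23*1610.3 = 2.224e-20 J
Step 3: mu/(kB*T) = -3.411
Step 4: z = exp(-3.411) = 0.03301

0.03301


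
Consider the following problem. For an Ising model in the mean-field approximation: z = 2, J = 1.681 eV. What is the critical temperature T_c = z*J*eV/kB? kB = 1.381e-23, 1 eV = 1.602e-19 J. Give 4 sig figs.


Step 1: z*J = 2*1.681 = 3.362 eV
Step 2: Convert to Joules: 3.362*1.602e-19 = 5.386e-19 J
Step 3: T_c = 5.386e-19 / 1.381e-23 = 3.9e+04 K

3.9e+04


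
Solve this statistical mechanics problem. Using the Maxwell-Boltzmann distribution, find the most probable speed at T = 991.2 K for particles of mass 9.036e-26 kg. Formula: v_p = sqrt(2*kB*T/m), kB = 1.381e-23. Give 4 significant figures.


Step 1: Numerator = 2*kB*T = 2*1.381e-23*991.2 = 2.738e-20
Step 2: Ratio = 2.738e-20 / 9.036e-26 = 3.03e+05
Step 3: v_p = sqrt(3.03e+05) = 550.4 m/s

550.4


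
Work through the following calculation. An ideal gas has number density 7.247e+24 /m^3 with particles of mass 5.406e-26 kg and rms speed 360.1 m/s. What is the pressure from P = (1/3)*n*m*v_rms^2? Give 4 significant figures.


Step 1: v_rms^2 = 360.1^2 = 1.297e+05
Step 2: n*m = 7.247e+24*5.406e-26 = 0.3918
Step 3: P = (1/3)*0.3918*1.297e+05 = 1.693e+04 Pa

1.693e+04


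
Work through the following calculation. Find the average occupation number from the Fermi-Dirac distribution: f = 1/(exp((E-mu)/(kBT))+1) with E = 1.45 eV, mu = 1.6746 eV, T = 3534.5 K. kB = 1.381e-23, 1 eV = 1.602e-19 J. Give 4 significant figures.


Step 1: (E - mu) = 1.45 - 1.6746 = -0.2246 eV
Step 2: Convert: (E-mu)*eV = -3.598e-20 J
Step 3: x = (E-mu)*eV/(kB*T) = -0.7371
Step 4: f = 1/(exp(-0.7371)+1) = 0.6764

0.6764


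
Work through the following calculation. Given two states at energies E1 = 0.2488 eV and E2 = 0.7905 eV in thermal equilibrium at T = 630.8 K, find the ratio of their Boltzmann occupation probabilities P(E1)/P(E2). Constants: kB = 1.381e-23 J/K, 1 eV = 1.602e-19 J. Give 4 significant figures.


Step 1: Compute energy difference dE = E1 - E2 = 0.2488 - 0.7905 = -0.5417 eV
Step 2: Convert to Joules: dE_J = -0.5417 * 1.602e-19 = -8.678e-20 J
Step 3: Compute exponent = -dE_J / (kB * T) = -(-8.678e-20) / (1.381e-23 * 630.8) = 9.962
Step 4: P(E1)/P(E2) = exp(9.962) = 2.12e+04

2.12e+04


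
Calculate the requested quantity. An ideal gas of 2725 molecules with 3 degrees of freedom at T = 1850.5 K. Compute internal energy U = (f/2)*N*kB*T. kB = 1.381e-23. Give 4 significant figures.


Step 1: f/2 = 3/2 = 1.5
Step 2: N*kB*T = 2725*1.381e-23*1850.5 = 6.964e-17
Step 3: U = 1.5 * 6.964e-17 = 1.045e-16 J

1.045e-16


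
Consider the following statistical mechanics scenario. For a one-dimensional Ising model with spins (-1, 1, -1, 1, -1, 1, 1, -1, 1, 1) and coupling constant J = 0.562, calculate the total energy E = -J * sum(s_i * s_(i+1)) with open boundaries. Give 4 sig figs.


Step 1: Nearest-neighbor products: -1, -1, -1, -1, -1, 1, -1, -1, 1
Step 2: Sum of products = -5
Step 3: E = -0.562 * -5 = 2.81

2.81


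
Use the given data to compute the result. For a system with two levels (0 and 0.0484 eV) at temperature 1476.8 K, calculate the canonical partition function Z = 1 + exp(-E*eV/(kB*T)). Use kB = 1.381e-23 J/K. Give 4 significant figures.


Step 1: Compute beta*E = E*eV/(kB*T) = 0.0484*1.602e-19/(1.381e-23*1476.8) = 0.3802
Step 2: exp(-beta*E) = exp(-0.3802) = 0.6837
Step 3: Z = 1 + 0.6837 = 1.684

1.684


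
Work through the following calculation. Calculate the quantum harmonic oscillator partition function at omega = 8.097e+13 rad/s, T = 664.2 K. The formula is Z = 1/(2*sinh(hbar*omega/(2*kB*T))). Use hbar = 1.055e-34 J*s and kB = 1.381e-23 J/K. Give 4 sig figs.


Step 1: Compute x = hbar*omega/(kB*T) = 1.055e-34*8.097e+13/(1.381e-23*664.2) = 0.9313
Step 2: x/2 = 0.4656
Step 3: sinh(x/2) = 0.4827
Step 4: Z = 1/(2*0.4827) = 1.036

1.036


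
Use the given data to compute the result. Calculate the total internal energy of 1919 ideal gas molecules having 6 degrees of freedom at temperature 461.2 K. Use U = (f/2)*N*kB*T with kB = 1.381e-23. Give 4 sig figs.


Step 1: f/2 = 6/2 = 3.0
Step 2: N*kB*T = 1919*1.381e-23*461.2 = 1.222e-17
Step 3: U = 3.0 * 1.222e-17 = 3.667e-17 J

3.667e-17


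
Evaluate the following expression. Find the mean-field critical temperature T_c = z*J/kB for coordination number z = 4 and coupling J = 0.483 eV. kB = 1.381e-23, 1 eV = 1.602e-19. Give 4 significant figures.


Step 1: z*J = 4*0.483 = 1.932 eV
Step 2: Convert to Joules: 1.932*1.602e-19 = 3.095e-19 J
Step 3: T_c = 3.095e-19 / 1.381e-23 = 2.241e+04 K

2.241e+04


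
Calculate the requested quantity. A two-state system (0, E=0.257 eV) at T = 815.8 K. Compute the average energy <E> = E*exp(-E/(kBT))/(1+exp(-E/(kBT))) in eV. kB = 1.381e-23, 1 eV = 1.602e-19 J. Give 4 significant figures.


Step 1: beta*E = 0.257*1.602e-19/(1.381e-23*815.8) = 3.654
Step 2: exp(-beta*E) = 0.02588
Step 3: <E> = 0.257*0.02588/(1+0.02588) = 0.006483 eV

0.006483


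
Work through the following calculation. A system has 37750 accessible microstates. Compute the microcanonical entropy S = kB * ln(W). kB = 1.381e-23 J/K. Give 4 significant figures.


Step 1: ln(W) = ln(37750) = 10.54
Step 2: S = kB * ln(W) = 1.381e-23 * 10.54
Step 3: S = 1.455e-22 J/K

1.455e-22


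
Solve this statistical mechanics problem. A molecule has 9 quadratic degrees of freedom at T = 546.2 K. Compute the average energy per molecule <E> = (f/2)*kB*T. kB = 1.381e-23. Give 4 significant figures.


Step 1: f/2 = 9/2 = 4.5
Step 2: kB*T = 1.381e-23 * 546.2 = 7.543e-21
Step 3: <E> = 4.5 * 7.543e-21 = 3.394e-20 J

3.394e-20


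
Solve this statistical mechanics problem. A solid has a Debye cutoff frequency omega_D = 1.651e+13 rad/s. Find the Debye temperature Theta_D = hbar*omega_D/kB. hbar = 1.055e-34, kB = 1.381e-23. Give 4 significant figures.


Step 1: hbar*omega_D = 1.055e-34 * 1.651e+13 = 1.742e-21 J
Step 2: Theta_D = 1.742e-21 / 1.381e-23
Step 3: Theta_D = 126.1 K

126.1


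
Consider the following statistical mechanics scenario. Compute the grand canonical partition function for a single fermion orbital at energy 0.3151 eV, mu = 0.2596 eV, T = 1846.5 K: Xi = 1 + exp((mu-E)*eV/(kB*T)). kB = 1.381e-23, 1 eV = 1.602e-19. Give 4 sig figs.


Step 1: (mu - E) = 0.2596 - 0.3151 = -0.0555 eV
Step 2: x = (mu-E)*eV/(kB*T) = -0.0555*1.602e-19/(1.381e-23*1846.5) = -0.3487
Step 3: exp(x) = 0.7056
Step 4: Xi = 1 + 0.7056 = 1.706

1.706


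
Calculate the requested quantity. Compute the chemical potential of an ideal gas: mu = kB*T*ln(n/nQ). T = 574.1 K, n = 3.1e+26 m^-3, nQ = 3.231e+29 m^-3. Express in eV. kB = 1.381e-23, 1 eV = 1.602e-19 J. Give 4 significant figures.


Step 1: n/nQ = 3.1e+26/3.231e+29 = 0.0009595
Step 2: ln(n/nQ) = -6.949
Step 3: mu = kB*T*ln(n/nQ) = 7.928e-21*-6.949 = -5.51e-20 J
Step 4: Convert to eV: -5.51e-20/1.602e-19 = -0.3439 eV

-0.3439


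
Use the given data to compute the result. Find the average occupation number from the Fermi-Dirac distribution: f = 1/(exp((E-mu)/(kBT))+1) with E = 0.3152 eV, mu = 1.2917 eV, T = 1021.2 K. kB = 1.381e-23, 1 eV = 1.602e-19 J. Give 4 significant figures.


Step 1: (E - mu) = 0.3152 - 1.2917 = -0.9765 eV
Step 2: Convert: (E-mu)*eV = -1.564e-19 J
Step 3: x = (E-mu)*eV/(kB*T) = -11.09
Step 4: f = 1/(exp(-11.09)+1) = 1

1


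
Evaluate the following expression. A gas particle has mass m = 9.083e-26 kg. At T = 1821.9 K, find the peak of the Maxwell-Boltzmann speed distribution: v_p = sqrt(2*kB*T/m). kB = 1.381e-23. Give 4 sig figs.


Step 1: Numerator = 2*kB*T = 2*1.381e-23*1821.9 = 5.032e-20
Step 2: Ratio = 5.032e-20 / 9.083e-26 = 5.54e+05
Step 3: v_p = sqrt(5.54e+05) = 744.3 m/s

744.3


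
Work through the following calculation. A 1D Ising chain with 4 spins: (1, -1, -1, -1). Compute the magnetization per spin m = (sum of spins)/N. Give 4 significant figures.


Step 1: Count up spins (+1): 1, down spins (-1): 3
Step 2: Total magnetization M = 1 - 3 = -2
Step 3: m = M/N = -2/4 = -0.5

-0.5


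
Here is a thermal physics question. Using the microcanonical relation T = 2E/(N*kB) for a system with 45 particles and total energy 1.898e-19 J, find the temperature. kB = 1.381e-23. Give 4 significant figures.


Step 1: Numerator = 2*E = 2*1.898e-19 = 3.796e-19 J
Step 2: Denominator = N*kB = 45*1.381e-23 = 6.215e-22
Step 3: T = 3.796e-19 / 6.215e-22 = 610.8 K

610.8


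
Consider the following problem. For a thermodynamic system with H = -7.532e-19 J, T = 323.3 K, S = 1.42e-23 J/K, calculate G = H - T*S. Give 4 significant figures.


Step 1: T*S = 323.3 * 1.42e-23 = 4.591e-21 J
Step 2: G = H - T*S = -7.532e-19 - 4.591e-21
Step 3: G = -7.578e-19 J

-7.578e-19


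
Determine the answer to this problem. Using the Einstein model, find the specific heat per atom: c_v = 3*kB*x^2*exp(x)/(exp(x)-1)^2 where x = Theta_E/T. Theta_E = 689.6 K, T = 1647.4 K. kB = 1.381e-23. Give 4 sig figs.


Step 1: x = Theta_E/T = 689.6/1647.4 = 0.4186
Step 2: x^2 = 0.1752
Step 3: exp(x) = 1.52
Step 4: c_v = 3*1.381e-23*0.1752*1.52/(1.52-1)^2 = 4.083e-23

4.083e-23


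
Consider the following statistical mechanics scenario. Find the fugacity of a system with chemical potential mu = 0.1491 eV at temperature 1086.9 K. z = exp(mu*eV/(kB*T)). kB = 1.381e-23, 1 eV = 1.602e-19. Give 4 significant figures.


Step 1: Convert mu to Joules: 0.1491*1.602e-19 = 2.389e-20 J
Step 2: kB*T = 1.381e-23*1086.9 = 1.501e-20 J
Step 3: mu/(kB*T) = 1.591
Step 4: z = exp(1.591) = 4.91

4.91


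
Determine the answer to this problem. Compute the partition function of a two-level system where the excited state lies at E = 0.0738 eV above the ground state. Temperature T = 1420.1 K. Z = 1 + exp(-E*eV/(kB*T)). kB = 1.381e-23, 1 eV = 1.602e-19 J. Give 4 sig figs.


Step 1: Compute beta*E = E*eV/(kB*T) = 0.0738*1.602e-19/(1.381e-23*1420.1) = 0.6028
Step 2: exp(-beta*E) = exp(-0.6028) = 0.5473
Step 3: Z = 1 + 0.5473 = 1.547

1.547


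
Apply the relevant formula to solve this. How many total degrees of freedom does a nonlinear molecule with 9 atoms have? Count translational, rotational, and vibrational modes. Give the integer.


Step 1: Translational DOF = 3
Step 2: Rotational DOF (nonlinear) = 3
Step 3: Vibrational DOF = 3*9 - 6 = 21
Step 4: Total = 3 + 3 + 21 = 27

27


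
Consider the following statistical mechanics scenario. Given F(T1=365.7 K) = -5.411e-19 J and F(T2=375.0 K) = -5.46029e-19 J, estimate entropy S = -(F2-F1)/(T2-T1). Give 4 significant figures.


Step 1: dF = F2 - F1 = -5.46029e-19 - (-5.411e-19) = -4.929e-21 J
Step 2: dT = T2 - T1 = 375.0 - 365.7 = 9.3 K
Step 3: S = -dF/dT = -(-4.929e-21)/9.3 = 5.3e-22 J/K

5.3e-22


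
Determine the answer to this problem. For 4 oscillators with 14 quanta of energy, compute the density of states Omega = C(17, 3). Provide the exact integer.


Step 1: Use binomial coefficient C(17, 3)
Step 2: Numerator = 17! / 14!
Step 3: Denominator = 3!
Step 4: Omega = 680

680


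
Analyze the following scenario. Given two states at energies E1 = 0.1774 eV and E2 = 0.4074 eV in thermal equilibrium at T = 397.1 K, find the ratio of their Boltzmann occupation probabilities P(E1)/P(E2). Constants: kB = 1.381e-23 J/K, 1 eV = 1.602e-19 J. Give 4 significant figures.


Step 1: Compute energy difference dE = E1 - E2 = 0.1774 - 0.4074 = -0.23 eV
Step 2: Convert to Joules: dE_J = -0.23 * 1.602e-19 = -3.685e-20 J
Step 3: Compute exponent = -dE_J / (kB * T) = -(-3.685e-20) / (1.381e-23 * 397.1) = 6.719
Step 4: P(E1)/P(E2) = exp(6.719) = 827.9

827.9


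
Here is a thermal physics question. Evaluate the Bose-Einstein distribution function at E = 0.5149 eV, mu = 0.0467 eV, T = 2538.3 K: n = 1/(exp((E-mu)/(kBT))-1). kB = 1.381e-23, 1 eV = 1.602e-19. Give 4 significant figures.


Step 1: (E - mu) = 0.4682 eV
Step 2: x = (E-mu)*eV/(kB*T) = 0.4682*1.602e-19/(1.381e-23*2538.3) = 2.14
Step 3: exp(x) = 8.497
Step 4: n = 1/(exp(x)-1) = 0.1334

0.1334


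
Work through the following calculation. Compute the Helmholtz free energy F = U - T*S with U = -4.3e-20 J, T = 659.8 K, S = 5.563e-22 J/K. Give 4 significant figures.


Step 1: T*S = 659.8 * 5.563e-22 = 3.67e-19 J
Step 2: F = U - T*S = -4.3e-20 - 3.67e-19
Step 3: F = -4.1e-19 J

-4.1e-19


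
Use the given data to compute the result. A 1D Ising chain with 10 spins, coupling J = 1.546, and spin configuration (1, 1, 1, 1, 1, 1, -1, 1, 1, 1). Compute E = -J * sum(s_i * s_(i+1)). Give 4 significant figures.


Step 1: Nearest-neighbor products: 1, 1, 1, 1, 1, -1, -1, 1, 1
Step 2: Sum of products = 5
Step 3: E = -1.546 * 5 = -7.73

-7.73


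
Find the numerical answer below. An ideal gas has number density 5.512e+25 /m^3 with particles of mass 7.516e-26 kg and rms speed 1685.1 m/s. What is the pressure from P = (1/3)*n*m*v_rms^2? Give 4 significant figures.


Step 1: v_rms^2 = 1685.1^2 = 2.84e+06
Step 2: n*m = 5.512e+25*7.516e-26 = 4.143
Step 3: P = (1/3)*4.143*2.84e+06 = 3.921e+06 Pa

3.921e+06


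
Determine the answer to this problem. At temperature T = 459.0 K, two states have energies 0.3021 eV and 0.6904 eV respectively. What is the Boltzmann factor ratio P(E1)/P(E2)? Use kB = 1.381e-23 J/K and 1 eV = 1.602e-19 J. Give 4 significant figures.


Step 1: Compute energy difference dE = E1 - E2 = 0.3021 - 0.6904 = -0.3883 eV
Step 2: Convert to Joules: dE_J = -0.3883 * 1.602e-19 = -6.221e-20 J
Step 3: Compute exponent = -dE_J / (kB * T) = -(-6.221e-20) / (1.381e-23 * 459.0) = 9.813
Step 4: P(E1)/P(E2) = exp(9.813) = 1.828e+04

1.828e+04


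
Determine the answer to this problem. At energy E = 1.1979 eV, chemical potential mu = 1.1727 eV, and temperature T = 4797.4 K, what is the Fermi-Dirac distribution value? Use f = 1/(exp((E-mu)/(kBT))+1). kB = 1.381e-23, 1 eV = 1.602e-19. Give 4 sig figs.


Step 1: (E - mu) = 1.1979 - 1.1727 = 0.0252 eV
Step 2: Convert: (E-mu)*eV = 4.037e-21 J
Step 3: x = (E-mu)*eV/(kB*T) = 0.06093
Step 4: f = 1/(exp(0.06093)+1) = 0.4848

0.4848


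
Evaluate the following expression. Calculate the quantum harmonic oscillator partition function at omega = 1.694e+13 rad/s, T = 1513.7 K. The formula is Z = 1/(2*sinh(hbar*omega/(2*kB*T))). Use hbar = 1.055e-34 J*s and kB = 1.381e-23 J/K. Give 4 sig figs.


Step 1: Compute x = hbar*omega/(kB*T) = 1.055e-34*1.694e+13/(1.381e-23*1513.7) = 0.08549
Step 2: x/2 = 0.04275
Step 3: sinh(x/2) = 0.04276
Step 4: Z = 1/(2*0.04276) = 11.69

11.69


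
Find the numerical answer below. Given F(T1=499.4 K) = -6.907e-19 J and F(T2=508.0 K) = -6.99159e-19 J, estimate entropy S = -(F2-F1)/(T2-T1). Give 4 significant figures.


Step 1: dF = F2 - F1 = -6.99159e-19 - (-6.907e-19) = -8.459e-21 J
Step 2: dT = T2 - T1 = 508.0 - 499.4 = 8.6 K
Step 3: S = -dF/dT = -(-8.459e-21)/8.6 = 9.836e-22 J/K

9.836e-22


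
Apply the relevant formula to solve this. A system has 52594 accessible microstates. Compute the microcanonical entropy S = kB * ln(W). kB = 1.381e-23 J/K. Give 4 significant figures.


Step 1: ln(W) = ln(52594) = 10.87
Step 2: S = kB * ln(W) = 1.381e-23 * 10.87
Step 3: S = 1.501e-22 J/K

1.501e-22


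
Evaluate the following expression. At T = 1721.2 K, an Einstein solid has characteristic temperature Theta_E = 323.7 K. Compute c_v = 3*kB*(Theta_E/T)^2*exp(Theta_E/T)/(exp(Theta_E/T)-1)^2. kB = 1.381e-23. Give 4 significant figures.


Step 1: x = Theta_E/T = 323.7/1721.2 = 0.1881
Step 2: x^2 = 0.03537
Step 3: exp(x) = 1.207
Step 4: c_v = 3*1.381e-23*0.03537*1.207/(1.207-1)^2 = 4.131e-23

4.131e-23


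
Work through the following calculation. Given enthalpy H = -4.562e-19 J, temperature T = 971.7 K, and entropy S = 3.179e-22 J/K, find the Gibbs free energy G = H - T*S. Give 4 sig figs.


Step 1: T*S = 971.7 * 3.179e-22 = 3.089e-19 J
Step 2: G = H - T*S = -4.562e-19 - 3.089e-19
Step 3: G = -7.651e-19 J

-7.651e-19


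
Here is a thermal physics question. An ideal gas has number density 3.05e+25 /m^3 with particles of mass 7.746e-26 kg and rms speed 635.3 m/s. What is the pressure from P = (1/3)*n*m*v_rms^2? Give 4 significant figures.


Step 1: v_rms^2 = 635.3^2 = 4.036e+05
Step 2: n*m = 3.05e+25*7.746e-26 = 2.363
Step 3: P = (1/3)*2.363*4.036e+05 = 3.178e+05 Pa

3.178e+05
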